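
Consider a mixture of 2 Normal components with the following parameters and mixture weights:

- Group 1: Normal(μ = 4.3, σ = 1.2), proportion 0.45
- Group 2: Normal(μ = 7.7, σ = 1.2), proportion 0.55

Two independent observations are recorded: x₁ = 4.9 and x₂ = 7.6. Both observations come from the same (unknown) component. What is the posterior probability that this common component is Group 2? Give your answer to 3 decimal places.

0.799

Apply Bayes' rule: the posterior for each component is proportional to its prior times its likelihood at x.
Since both observations come from the same component, the likelihood for component k is f_k(x₁)·f_k(x₂).
  L_1 = [0.293388] × [0.00757797] = 0.00222328
  L_2 = [0.0218516] × [0.3313] = 0.00723942
Weight by the priors:
  P(Z=1)·L_1 = 0.45 × 0.00222328 = 0.00100048
  P(Z=2)·L_2 = 0.55 × 0.00723942 = 0.00398168
Denominator: 0.00100048 + 0.00398168 = 0.00498216
Responsibility of Group 2: 0.00398168 / 0.00498216 ≈ 0.799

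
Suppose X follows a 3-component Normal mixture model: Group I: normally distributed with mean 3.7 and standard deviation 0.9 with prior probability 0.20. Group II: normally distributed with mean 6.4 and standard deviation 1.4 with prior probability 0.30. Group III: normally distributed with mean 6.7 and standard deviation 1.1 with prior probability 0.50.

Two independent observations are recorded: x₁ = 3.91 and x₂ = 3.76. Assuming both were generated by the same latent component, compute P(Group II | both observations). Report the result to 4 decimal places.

The responsibility of component k is π_k f_k(x) divided by Σ_j π_j f_j(x).
Since both observations come from the same component, the likelihood for component k is f_k(x₁)·f_k(x₂).
  p_I = [(1/(0.9·√(2π)))·exp(−(3.91−3.7)²/(2·0.9²)) = 0.443269·exp(-0.02722) = 0.431365] × [0.442285] = 0.190786
  p_II = [(1/(1.4·√(2π)))·exp(−(3.91−6.4)²/(2·1.4²)) = 0.284959·exp(-1.58166) = 0.0585972] × [0.0481531] = 0.00282163
  p_III = [(1/(1.1·√(2π)))·exp(−(3.91−6.7)²/(2·1.1²)) = 0.362675·exp(-3.21657) = 0.0145405] × [0.0101937] = 0.000148221
Multiply by the mixture weights:
  π_I·p_I = 0.20 × 0.190786 = 0.0381573
  π_II·p_II = 0.30 × 0.00282163 = 0.00084649
  π_III·p_III = 0.50 × 0.000148221 = 7.41107e-05
Normaliser: 0.0381573 + 0.00084649 + 7.41107e-05 = 0.0390779
So the posterior for Group II is 0.00084649 / 0.0390779 ≈ 0.0217.

0.0217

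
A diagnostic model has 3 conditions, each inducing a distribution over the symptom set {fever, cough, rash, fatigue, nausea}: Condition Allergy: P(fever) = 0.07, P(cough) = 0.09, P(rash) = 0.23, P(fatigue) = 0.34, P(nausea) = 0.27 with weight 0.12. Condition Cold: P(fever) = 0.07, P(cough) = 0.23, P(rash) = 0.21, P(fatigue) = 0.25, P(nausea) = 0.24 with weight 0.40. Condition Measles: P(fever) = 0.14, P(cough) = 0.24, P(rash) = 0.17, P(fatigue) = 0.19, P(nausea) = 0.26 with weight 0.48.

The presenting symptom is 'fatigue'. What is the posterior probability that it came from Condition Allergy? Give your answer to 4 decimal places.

The responsibility of component k is w_k f_k(x) divided by Σ_j w_j f_j(x).
Component likelihoods at x = 'fatigue':
  f_Allergy = P(fatigue | comp) = 0.34
  f_Cold = P(fatigue | comp) = 0.25
  f_Measles = P(fatigue | comp) = 0.19
Weight by the priors:
  w_Allergy·f_Allergy = 0.12 × 0.34 = 0.0408
  w_Cold·f_Cold = 0.40 × 0.25 = 0.1
  w_Measles·f_Measles = 0.48 × 0.19 = 0.0912
Sum: 0.0408 + 0.1 + 0.0912 = 0.232
P(Condition Allergy | x) ≈ 0.1759

0.1759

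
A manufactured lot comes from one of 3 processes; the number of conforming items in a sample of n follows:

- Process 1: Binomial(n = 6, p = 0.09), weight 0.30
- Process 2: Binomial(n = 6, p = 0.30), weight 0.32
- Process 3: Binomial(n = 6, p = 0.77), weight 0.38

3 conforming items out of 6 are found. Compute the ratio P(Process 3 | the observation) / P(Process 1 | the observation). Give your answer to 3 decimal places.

Since P(k|x) ∝ π_k f_k(x), the posterior odds are π_i f_i(x) / (π_j f_j(x)).
Component likelihoods at x = 3 conforming items out of 6:
  p_1 = 0.0109871
  p_2 = 0.18522
  p_3 = 0.111093
0.0422152 / 0.00329612 ≈ 12.808

12.808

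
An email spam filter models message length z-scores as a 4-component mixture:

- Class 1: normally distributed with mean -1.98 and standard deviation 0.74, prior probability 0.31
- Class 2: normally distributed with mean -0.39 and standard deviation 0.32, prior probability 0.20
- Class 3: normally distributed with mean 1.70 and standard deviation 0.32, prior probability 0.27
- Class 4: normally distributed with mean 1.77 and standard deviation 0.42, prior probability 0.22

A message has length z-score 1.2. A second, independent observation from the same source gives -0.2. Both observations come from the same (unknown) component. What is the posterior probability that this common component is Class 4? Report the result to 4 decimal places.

0.4481

P(component k | x) = P(Z=k)·f_k(x) / marginal(x), where marginal(x) = Σ_j P(Z=j)·f_j(x).
Since both observations come from the same component, the likelihood for component k is f_k(x₁)·f_k(x₂).
  L_1 = [5.26831e-05] × [0.0298724] = 1.57377e-06
  L_2 = [5.42907e-06] × [1.04522] = 5.67457e-06
  L_3 = [0.367803] × [2.75722e-08] = 1.01411e-08
  L_4 = [0.378191] × [1.58598e-05] = 5.99804e-06
Unnormalised posteriors:
  P(Z=1)·L_1 = 0.31 × 1.57377e-06 = 4.87869e-07
  P(Z=2)·L_2 = 0.20 × 5.67457e-06 = 1.13491e-06
  P(Z=3)·L_3 = 0.27 × 1.01411e-08 = 2.73811e-09
  P(Z=4)·L_4 = 0.22 × 5.99804e-06 = 1.31957e-06
Evidence: 4.87869e-07 + 1.13491e-06 + 2.73811e-09 + 1.31957e-06 = 2.94509e-06
Responsibility of Class 4: 1.31957e-06 / 2.94509e-06 ≈ 0.4481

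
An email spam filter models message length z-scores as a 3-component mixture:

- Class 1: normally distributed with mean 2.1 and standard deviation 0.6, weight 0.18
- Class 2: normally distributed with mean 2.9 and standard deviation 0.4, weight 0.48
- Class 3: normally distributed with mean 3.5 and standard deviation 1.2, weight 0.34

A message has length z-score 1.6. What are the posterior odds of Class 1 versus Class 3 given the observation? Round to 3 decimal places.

Posterior odds = (P(Z=i) f_i(x)) / (P(Z=j) f_j(x)); the normalising sum cancels.
Component likelihoods at x = 1.6:
  f_1 = (1/(0.6·√(2π)))·exp(−(1.6−2.1)²/(2·0.6²)) = 0.664904·exp(-0.34722) = 0.469853
  f_2 = (1/(0.4·√(2π)))·exp(−(1.6−2.9)²/(2·0.4²)) = 0.997356·exp(-5.28125) = 0.00507262
  f_3 = (1/(1.2·√(2π)))·exp(−(1.6−3.5)²/(2·1.2²)) = 0.332452·exp(-1.25347) = 0.0949189
0.0845736 / 0.0322724 ≈ 2.621

2.621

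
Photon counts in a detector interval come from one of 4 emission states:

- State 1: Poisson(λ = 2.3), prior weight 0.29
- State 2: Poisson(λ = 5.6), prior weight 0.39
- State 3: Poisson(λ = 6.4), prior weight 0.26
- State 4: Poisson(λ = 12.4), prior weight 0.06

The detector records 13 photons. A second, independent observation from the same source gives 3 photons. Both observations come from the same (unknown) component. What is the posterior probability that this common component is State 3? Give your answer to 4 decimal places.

By Bayes' theorem, P(k | x) = w_k f_k(x) / Σ_j w_j f_j(x).
Since both observations come from the same component, the likelihood for component k is f_k(x₁)·f_k(x₂).
  f_1 = [e^(−2.3)·2.3^13/13! = 8.11529e-07] × [0.203308] = 1.64991e-07
  f_2 = [e^(−5.6)·5.6^13/13! = 0.00316311] × [0.108234] = 0.000342357
  f_3 = [e^(−6.4)·6.4^13/13! = 0.00806445] × [0.0725945] = 0.000585435
  f_4 = [e^(−12.4)·12.4^13/13! = 0.10838] × [0.00130877] = 0.000141844
Weight by the priors:
  w_1·f_1 = 0.29 × 1.64991e-07 = 4.78473e-08
  w_2·f_2 = 0.39 × 0.000342357 = 0.000133519
  w_3·f_3 = 0.26 × 0.000585435 = 0.000152213
  w_4·f_4 = 0.06 × 0.000141844 = 8.51066e-06
Evidence: 4.78473e-08 + 0.000133519 + 0.000152213 + 8.51066e-06 = 0.000294291
So the posterior for State 3 is 0.000152213 / 0.000294291 ≈ 0.5172.

0.5172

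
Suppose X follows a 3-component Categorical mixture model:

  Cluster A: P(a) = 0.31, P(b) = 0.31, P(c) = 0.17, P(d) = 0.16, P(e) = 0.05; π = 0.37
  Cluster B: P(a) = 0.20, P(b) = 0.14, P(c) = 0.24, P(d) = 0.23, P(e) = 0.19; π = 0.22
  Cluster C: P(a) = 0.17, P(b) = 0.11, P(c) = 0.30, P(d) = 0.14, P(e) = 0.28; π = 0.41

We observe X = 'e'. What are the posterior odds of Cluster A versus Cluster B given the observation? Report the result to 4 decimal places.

0.4426

Only the two components matter; the odds are (π_i f_i(x)) / (π_j f_j(x)).
Component likelihoods at x = 'e':
  L_A = 0.05
  L_B = 0.19
  L_C = 0.28
Odds = (0.37/0.22) × (0.05/0.19) = 1.68182 × 0.263158 ≈ 0.4426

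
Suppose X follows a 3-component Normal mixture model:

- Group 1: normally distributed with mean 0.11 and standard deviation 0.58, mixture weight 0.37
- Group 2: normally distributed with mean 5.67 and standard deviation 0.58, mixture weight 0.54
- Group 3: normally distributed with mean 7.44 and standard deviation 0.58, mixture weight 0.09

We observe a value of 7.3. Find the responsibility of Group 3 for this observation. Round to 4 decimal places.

Apply Bayes' rule: the posterior for each component is proportional to its prior times its likelihood at x.
Normal densities:
  L_1 = (1/(0.58·√(2π)))·exp(−(7.3−0.11)²/(2·0.58²)) = 0.687832·exp(-76.83725) = 2.9342e-34
  L_2 = (1/(0.58·√(2π)))·exp(−(7.3−5.67)²/(2·0.58²)) = 0.687832·exp(-3.94902) = 0.013257
  L_3 = (1/(0.58·√(2π)))·exp(−(7.3−7.44)²/(2·0.58²)) = 0.687832·exp(-0.02913) = 0.668083
Prior × likelihood for each component:
  w_1·L_1 = 0.37 × 2.9342e-34 = 1.08565e-34
  w_2·L_2 = 0.54 × 0.013257 = 0.00715877
  w_3·L_3 = 0.09 × 0.668083 = 0.0601274
Evidence: 1.08565e-34 + 0.00715877 + 0.0601274 = 0.0672862
So the posterior for Group 3 is 0.0601274 / 0.0672862 ≈ 0.8936.

0.8936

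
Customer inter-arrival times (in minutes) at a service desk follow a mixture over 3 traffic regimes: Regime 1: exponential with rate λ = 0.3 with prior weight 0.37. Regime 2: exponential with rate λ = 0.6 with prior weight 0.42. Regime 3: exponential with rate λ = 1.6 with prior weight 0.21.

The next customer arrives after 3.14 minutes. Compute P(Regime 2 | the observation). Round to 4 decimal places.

0.4571

P(component k | x) = π_k·f_k(x) / marginal(x), where marginal(x) = Σ_j π_j·f_j(x).
Component likelihoods at x = 3.14 minutes:
  p_1 = 0.116954
  p_2 = 0.0911886
  p_3 = 0.0105251
Prior × likelihood for each component:
  π_1·p_1 = 0.37 × 0.116954 = 0.0432731
  π_2·p_2 = 0.42 × 0.0911886 = 0.0382992
  π_3·p_3 = 0.21 × 0.0105251 = 0.00221026
Marginal: 0.0432731 + 0.0382992 + 0.00221026 = 0.0837825
P(Regime 2 | 3.14 minutes) ≈ 0.4571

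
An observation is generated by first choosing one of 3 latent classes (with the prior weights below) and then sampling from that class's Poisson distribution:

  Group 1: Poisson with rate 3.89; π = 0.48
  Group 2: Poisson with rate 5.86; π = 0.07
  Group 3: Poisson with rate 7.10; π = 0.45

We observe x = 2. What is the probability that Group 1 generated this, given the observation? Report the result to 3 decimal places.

0.853

The responsibility of component k is w_k f_k(x) divided by Σ_j w_j f_j(x).
Evaluate each component's likelihood at the observed value:
  f_1 = e^(−3.89)·3.89^2/2! = 0.154691
  f_2 = e^(−5.86)·5.86^2/2! = 0.0489553
  f_3 = e^(−7.10)·7.10^2/2! = 0.0207968
Weight by the priors:
  w_1·f_1 = 0.48 × 0.154691 = 0.0742514
  w_2·f_2 = 0.07 × 0.0489553 = 0.00342687
  w_3·f_3 = 0.45 × 0.0207968 = 0.00935855
Denominator: 0.0742514 + 0.00342687 + 0.00935855 = 0.0870369
P(Group 1 | x) = 0.0742514 / 0.0870369 ≈ 0.853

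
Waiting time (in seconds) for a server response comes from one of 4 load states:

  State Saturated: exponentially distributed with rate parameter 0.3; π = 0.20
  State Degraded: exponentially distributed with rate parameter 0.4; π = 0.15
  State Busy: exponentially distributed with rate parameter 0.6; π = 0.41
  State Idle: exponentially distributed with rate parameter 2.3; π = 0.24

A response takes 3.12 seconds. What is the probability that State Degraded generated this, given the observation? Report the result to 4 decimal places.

The responsibility of component k is w_k f_k(x) divided by Σ_j w_j f_j(x).
Evaluate each component's likelihood at the observed value:
  p_Saturated = 0.3·e^(−0.3·3.12) = 0.3·e^(−0.9360) = 0.117658
  p_Degraded = 0.4·e^(−0.4·3.12) = 0.4·e^(−1.2480) = 0.114831
  p_Busy = 0.6·e^(−0.6·3.12) = 0.6·e^(−1.8720) = 0.0922894
  p_Idle = 2.3·e^(−2.3·3.12) = 2.3·e^(−7.1760) = 0.00175886
Prior × likelihood for each component:
  w_Saturated·p_Saturated = 0.20 × 0.117658 = 0.0235316
  w_Degraded·p_Degraded = 0.15 × 0.114831 = 0.0172247
  w_Busy·p_Busy = 0.41 × 0.0922894 = 0.0378387
  w_Idle·p_Idle = 0.24 × 0.00175886 = 0.000422126
Evidence: 0.0235316 + 0.0172247 + 0.0378387 + 0.000422126 = 0.0790171
So the posterior for State Degraded is 0.0172247 / 0.0790171 ≈ 0.2180.

0.2180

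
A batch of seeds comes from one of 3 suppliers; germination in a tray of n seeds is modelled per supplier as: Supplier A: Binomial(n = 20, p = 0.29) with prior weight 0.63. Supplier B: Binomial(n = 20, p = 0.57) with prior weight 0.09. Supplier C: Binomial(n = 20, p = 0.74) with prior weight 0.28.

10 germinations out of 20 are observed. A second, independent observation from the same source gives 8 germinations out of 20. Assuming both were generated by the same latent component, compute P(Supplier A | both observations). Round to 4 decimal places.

0.6920

By Bayes' theorem, P(k | x) = π_k f_k(x) / Σ_j π_j f_j(x).
Since both observations come from the same component, the likelihood for component k is f_k(x₁)·f_k(x₂).
  f_A = [C(20,10)·0.29^10·0.71^10 = 184756·4.20707e-06·0.0325524 = 0.0253024] × [0.103407] = 0.00261646
  f_B = [C(20,10)·0.57^10·0.43^10 = 184756·0.00362033·0.000216115 = 0.144555] × [0.0560903] = 0.0081081
  f_C = [C(20,10)·0.74^10·0.26^10 = 184756·0.0492399·1.41167e-06 = 0.0128425] × [0.00108094] = 1.38819e-05
Prior × likelihood for each component:
  π_A·f_A = 0.63 × 0.00261646 = 0.00164837
  π_B·f_B = 0.09 × 0.0081081 = 0.000729729
  π_C·f_C = 0.28 × 1.38819e-05 = 3.88694e-06
Denominator: 0.00164837 + 0.000729729 + 3.88694e-06 = 0.00238198
P(Supplier A | x₁, x₂) ≈ 0.6920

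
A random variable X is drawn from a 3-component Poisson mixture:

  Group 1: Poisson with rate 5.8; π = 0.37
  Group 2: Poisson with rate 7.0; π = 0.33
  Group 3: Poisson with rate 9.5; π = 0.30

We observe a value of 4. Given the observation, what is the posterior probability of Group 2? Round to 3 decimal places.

0.332

Apply Bayes' rule: the posterior for each component is proportional to its prior times its likelihood at x.
Evaluate each component's likelihood at the observed value:
  p_1 = e^(−5.8)·5.8^4/4! = 0.142755
  p_2 = e^(−7.0)·7.0^4/4! = 0.0912262
  p_3 = e^(−9.5)·9.5^4/4! = 0.025403
Unnormalised posteriors:
  π_1·p_1 = 0.37 × 0.142755 = 0.0528195
  π_2·p_2 = 0.33 × 0.0912262 = 0.0301046
  π_3·p_3 = 0.30 × 0.025403 = 0.00762091
Marginal: 0.0528195 + 0.0301046 + 0.00762091 = 0.0905451
So the posterior for Group 2 is 0.0301046 / 0.0905451 ≈ 0.332.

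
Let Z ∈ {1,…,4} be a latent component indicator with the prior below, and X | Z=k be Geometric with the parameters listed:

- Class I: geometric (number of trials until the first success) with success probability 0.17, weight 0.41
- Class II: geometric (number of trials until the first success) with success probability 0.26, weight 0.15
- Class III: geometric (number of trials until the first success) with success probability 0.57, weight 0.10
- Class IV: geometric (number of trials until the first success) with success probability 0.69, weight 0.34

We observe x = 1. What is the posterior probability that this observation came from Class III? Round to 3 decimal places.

0.142

Posterior ∝ prior × likelihood, so P(k | x) ∝ π_k f_k(x); normalise over all components.
Evaluate each component's likelihood at the observed value:
  f_I = 0.17
  f_II = 0.26
  f_III = 0.57
  f_IV = 0.69
Prior × likelihood for each component:
  π_I·f_I = 0.41 × 0.17 = 0.0697
  π_II·f_II = 0.15 × 0.26 = 0.039
  π_III·f_III = 0.10 × 0.57 = 0.057
  π_IV·f_IV = 0.34 × 0.69 = 0.2346
Normaliser: 0.0697 + 0.039 + 0.057 + 0.2346 = 0.4003
P(Class III | 1) = 0.057 / 0.4003 ≈ 0.142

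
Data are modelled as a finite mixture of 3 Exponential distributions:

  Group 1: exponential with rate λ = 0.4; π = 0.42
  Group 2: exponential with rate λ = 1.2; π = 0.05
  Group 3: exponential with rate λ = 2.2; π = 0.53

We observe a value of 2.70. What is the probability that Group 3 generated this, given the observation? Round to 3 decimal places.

0.049

Posterior ∝ prior × likelihood, so P(k | x) ∝ P(Z=k) f_k(x); normalise over all components.
Component likelihoods at x = 2.70:
  f_1 = 0.135838
  f_2 = 0.0469967
  f_3 = 0.00579047
Prior × likelihood for each component:
  P(Z=1)·f_1 = 0.42 × 0.135838 = 0.057052
  P(Z=2)·f_2 = 0.05 × 0.0469967 = 0.00234983
  P(Z=3)·f_3 = 0.53 × 0.00579047 = 0.00306895
Evidence: 0.057052 + 0.00234983 + 0.00306895 = 0.0624708
P(Group 3 | x) = 0.00306895 / 0.0624708 ≈ 0.049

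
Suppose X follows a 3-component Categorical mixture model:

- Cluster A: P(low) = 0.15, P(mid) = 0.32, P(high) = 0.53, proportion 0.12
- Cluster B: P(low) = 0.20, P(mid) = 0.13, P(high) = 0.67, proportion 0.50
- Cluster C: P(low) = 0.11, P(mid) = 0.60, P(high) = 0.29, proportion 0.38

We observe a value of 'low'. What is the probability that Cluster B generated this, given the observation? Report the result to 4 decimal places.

P(component k | x) = P(Z=k)·f_k(x) / marginal(x), where marginal(x) = Σ_j P(Z=j)·f_j(x).
Component likelihoods at x = 'low':
  f_A = P(low | comp) = 0.15
  f_B = P(low | comp) = 0.20
  f_C = P(low | comp) = 0.11
Weight by the priors:
  P(Z=A)·f_A = 0.12 × 0.15 = 0.018
  P(Z=B)·f_B = 0.50 × 0.2 = 0.1
  P(Z=C)·f_C = 0.38 × 0.11 = 0.0418
Sum: 0.018 + 0.1 + 0.0418 = 0.1598
P(Cluster B | data) = 0.1 / 0.1598 ≈ 0.6258

0.6258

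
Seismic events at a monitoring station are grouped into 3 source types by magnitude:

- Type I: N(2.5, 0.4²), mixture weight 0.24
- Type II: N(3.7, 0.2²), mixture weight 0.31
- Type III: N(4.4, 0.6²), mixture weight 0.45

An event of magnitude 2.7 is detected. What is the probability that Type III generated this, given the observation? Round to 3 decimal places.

0.025

P(component k | x) = w_k·f_k(x) / marginal(x), where marginal(x) = Σ_j w_j·f_j(x).
Evaluate each component's likelihood at the observed value:
  L_I = 0.880163
  L_II = 7.4336e-06
  L_III = 0.0120102
Unnormalised posteriors:
  w_I·L_I = 0.24 × 0.880163 = 0.211239
  w_II·L_II = 0.31 × 7.4336e-06 = 2.30442e-06
  w_III·L_III = 0.45 × 0.0120102 = 0.00540457
Marginal: 0.211239 + 2.30442e-06 + 0.00540457 = 0.216646
P(Type III | 2.7) ≈ 0.025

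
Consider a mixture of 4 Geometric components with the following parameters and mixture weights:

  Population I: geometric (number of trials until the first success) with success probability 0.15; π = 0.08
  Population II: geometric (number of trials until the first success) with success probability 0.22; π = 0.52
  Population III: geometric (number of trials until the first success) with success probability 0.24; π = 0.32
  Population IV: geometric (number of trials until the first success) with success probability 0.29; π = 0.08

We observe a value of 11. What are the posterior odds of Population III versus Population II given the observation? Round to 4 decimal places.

0.5178

Only the two components matter; the odds are (w_i f_i(x)) / (w_j f_j(x)).
Geometric probabilities:
  f_I = 0.0295312
  f_II = 0.0183387
  f_III = 0.0154293
  f_IV = 0.00944021
0.00493739 / 0.00953613 ≈ 0.5178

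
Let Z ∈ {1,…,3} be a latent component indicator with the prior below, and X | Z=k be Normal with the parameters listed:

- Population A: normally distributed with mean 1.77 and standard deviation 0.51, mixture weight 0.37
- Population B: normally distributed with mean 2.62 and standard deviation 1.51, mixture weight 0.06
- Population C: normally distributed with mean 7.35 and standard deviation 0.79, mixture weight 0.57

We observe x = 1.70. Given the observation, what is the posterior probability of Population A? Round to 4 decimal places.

Posterior ∝ prior × likelihood, so P(k | x) ∝ π_k f_k(x); normalise over all components.
Component likelihoods at x = 1.70:
  p_A = (1/(0.51·√(2π)))·exp(−(1.70−1.77)²/(2·0.51²)) = 0.782240·exp(-0.00942) = 0.774906
  p_B = (1/(1.51·√(2π)))·exp(−(1.70−2.62)²/(2·1.51²)) = 0.264200·exp(-0.18561) = 0.219445
  p_C = (1/(0.79·√(2π)))·exp(−(1.70−7.35)²/(2·0.79²)) = 0.504990·exp(-25.57483) = 3.94708e-12
Prior × likelihood for each component:
  π_A·p_A = 0.37 × 0.774906 = 0.286715
  π_B·p_B = 0.06 × 0.219445 = 0.0131667
  π_C·p_C = 0.57 × 3.94708e-12 = 2.24984e-12
Marginal: 0.286715 + 0.0131667 + 2.24984e-12 = 0.299882
P(Population A | x) = 0.286715 / 0.299882 ≈ 0.9561

0.9561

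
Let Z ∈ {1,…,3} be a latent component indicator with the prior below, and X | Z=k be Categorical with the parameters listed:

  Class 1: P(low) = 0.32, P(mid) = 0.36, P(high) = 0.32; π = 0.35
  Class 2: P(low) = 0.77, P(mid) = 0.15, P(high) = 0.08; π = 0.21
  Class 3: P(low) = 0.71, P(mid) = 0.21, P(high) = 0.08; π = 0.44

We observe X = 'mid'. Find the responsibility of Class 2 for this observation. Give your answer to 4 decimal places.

0.1261

The responsibility of component k is w_k f_k(x) divided by Σ_j w_j f_j(x).
Evaluate each component's likelihood at the observed value:
  f_1 = 0.36
  f_2 = 0.15
  f_3 = 0.21
Unnormalised posteriors:
  w_1·f_1 = 0.35 × 0.36 = 0.126
  w_2·f_2 = 0.21 × 0.15 = 0.0315
  w_3·f_3 = 0.44 × 0.21 = 0.0924
Marginal: 0.126 + 0.0315 + 0.0924 = 0.2499
Responsibility of Class 2: 0.0315 / 0.2499 ≈ 0.1261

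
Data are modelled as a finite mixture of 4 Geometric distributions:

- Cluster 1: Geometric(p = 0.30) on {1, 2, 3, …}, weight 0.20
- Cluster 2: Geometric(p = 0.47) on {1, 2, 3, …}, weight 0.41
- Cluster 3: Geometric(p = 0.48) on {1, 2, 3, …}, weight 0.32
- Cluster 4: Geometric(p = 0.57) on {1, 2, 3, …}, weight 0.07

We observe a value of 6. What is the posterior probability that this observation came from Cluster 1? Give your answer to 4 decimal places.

The responsibility of component k is π_k f_k(x) divided by Σ_j π_j f_j(x).
Evaluate each component's likelihood at the observed value:
  f_1 = 0.050421
  f_2 = 0.0196552
  f_3 = 0.0182498
  f_4 = 0.00837948
Multiply by the mixture weights:
  π_1·f_1 = 0.20 × 0.050421 = 0.0100842
  π_2·f_2 = 0.41 × 0.0196552 = 0.00805863
  π_3·f_3 = 0.32 × 0.0182498 = 0.00583993
  π_4·f_4 = 0.07 × 0.00837948 = 0.000586564
Evidence: 0.0100842 + 0.00805863 + 0.00583993 + 0.000586564 = 0.0245693
So the posterior for Cluster 1 is 0.0100842 / 0.0245693 ≈ 0.4104.

0.4104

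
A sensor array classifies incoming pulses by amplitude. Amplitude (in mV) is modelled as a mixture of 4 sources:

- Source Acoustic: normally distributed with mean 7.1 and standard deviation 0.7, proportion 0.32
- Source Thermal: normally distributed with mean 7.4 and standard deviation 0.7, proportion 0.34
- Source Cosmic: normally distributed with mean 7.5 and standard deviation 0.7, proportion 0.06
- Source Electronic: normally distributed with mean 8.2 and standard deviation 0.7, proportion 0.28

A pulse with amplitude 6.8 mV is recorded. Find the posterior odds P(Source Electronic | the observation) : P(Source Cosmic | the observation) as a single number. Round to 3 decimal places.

1.041

Only the two components matter; the odds are (π_i f_i(x)) / (π_j f_j(x)).
Evaluate each component's likelihood at the observed value:
  f_Acoustic = (1/(0.7·√(2π)))·exp(−(6.8−7.1)²/(2·0.7²)) = 0.569918·exp(-0.09184) = 0.51991
  f_Thermal = (1/(0.7·√(2π)))·exp(−(6.8−7.4)²/(2·0.7²)) = 0.569918·exp(-0.36735) = 0.394707
  f_Cosmic = (1/(0.7·√(2π)))·exp(−(6.8−7.5)²/(2·0.7²)) = 0.569918·exp(-0.50000) = 0.345672
  f_Electronic = (1/(0.7·√(2π)))·exp(−(6.8−8.2)²/(2·0.7²)) = 0.569918·exp(-2.00000) = 0.07713
Odds = (0.28/0.06) × (0.07713/0.345672) = 4.66667 × 0.22313 ≈ 1.041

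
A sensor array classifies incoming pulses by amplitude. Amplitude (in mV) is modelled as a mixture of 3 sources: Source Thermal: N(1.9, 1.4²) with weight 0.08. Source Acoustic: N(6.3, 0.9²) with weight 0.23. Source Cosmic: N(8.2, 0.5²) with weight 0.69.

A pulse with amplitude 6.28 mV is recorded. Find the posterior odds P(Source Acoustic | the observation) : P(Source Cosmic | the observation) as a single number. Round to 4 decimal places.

294.7578

Since P(k|x) ∝ π_k f_k(x), the posterior odds are π_i f_i(x) / (π_j f_j(x)).
Normal densities:
  p_Thermal = (1/(1.4·√(2π)))·exp(−(6.28−1.9)²/(2·1.4²)) = 0.284959·exp(-4.89398) = 0.00213478
  p_Acoustic = (1/(0.9·√(2π)))·exp(−(6.28−6.3)²/(2·0.9²)) = 0.443269·exp(-0.00025) = 0.44316
  p_Cosmic = (1/(0.5·√(2π)))·exp(−(6.28−8.2)²/(2·0.5²)) = 0.797885·exp(-7.37280) = 0.000501157
Posterior odds = (π_Acoustic·p_Acoustic) / (π_Cosmic·p_Cosmic) = (0.23·0.44316) / (0.69·0.000501157) = 0.101927 / 0.000345798 ≈ 294.7578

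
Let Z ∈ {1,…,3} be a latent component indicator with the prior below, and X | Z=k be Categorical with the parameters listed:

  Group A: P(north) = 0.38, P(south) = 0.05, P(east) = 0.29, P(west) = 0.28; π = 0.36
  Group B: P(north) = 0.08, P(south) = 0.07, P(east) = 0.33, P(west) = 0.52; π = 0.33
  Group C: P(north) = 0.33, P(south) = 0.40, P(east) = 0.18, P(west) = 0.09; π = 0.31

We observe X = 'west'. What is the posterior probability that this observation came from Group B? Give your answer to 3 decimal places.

By Bayes' theorem, P(k | x) = w_k f_k(x) / Σ_j w_j f_j(x).
Evaluate each component's likelihood at the observed value:
  f_A = P(west | comp) = 0.28
  f_B = P(west | comp) = 0.52
  f_C = P(west | comp) = 0.09
Prior × likelihood for each component:
  w_A·f_A = 0.36 × 0.28 = 0.1008
  w_B·f_B = 0.33 × 0.52 = 0.1716
  w_C·f_C = 0.31 × 0.09 = 0.0279
Evidence: 0.1008 + 0.1716 + 0.0279 = 0.3003
P(Group B | 'west') ≈ 0.571

0.571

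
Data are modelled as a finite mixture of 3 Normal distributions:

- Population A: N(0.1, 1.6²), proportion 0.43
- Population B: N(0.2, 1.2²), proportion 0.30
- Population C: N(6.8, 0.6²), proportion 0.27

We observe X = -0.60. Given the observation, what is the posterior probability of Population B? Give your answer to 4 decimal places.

Apply Bayes' rule: the posterior for each component is proportional to its prior times its likelihood at x.
Evaluate each component's likelihood at the observed value:
  f_A = 0.226583
  f_B = 0.266207
  f_C = 6.19799e-34
Multiply by the mixture weights:
  w_A·f_A = 0.43 × 0.226583 = 0.0974306
  w_B·f_B = 0.30 × 0.266207 = 0.079862
  w_C·f_C = 0.27 × 6.19799e-34 = 1.67346e-34
Normaliser: 0.0974306 + 0.079862 + 1.67346e-34 = 0.177293
So the posterior for Population B is 0.079862 / 0.177293 ≈ 0.4505.

0.4505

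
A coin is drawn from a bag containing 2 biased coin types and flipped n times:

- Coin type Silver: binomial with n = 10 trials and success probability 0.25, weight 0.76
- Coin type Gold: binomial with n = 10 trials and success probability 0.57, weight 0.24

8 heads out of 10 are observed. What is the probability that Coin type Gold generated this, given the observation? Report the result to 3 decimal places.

By Bayes' theorem, P(k | x) = P(Z=k) f_k(x) / Σ_j P(Z=j) f_j(x).
Binomial probabilities:
  L_Silver = C(10,8)·0.25^8·0.75^2 = 45·1.52588e-05·0.5625 = 0.000386238
  L_Gold = C(10,8)·0.57^8·0.43^2 = 45·0.0111429·0.1849 = 0.0927146
Weight by the priors:
  P(Z=Silver)·L_Silver = 0.76 × 0.000386238 = 0.000293541
  P(Z=Gold)·L_Gold = 0.24 × 0.0927146 = 0.0222515
Denominator: 0.000293541 + 0.0222515 = 0.0225451
P(Coin type Gold | data) = 0.0222515 / 0.0225451 ≈ 0.987

0.987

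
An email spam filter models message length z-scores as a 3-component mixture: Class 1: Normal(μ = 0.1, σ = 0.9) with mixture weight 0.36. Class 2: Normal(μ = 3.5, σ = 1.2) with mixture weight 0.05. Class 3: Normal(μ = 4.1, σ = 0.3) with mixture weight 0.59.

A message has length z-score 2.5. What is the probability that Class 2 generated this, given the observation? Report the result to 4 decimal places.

0.7204

The responsibility of component k is P(Z=k) f_k(x) divided by Σ_j P(Z=j) f_j(x).
Component likelihoods at x = 2.5:
  L_1 = (1/(0.9·√(2π)))·exp(−(2.5−0.1)²/(2·0.9²)) = 0.443269·exp(-3.55556) = 0.0126622
  L_2 = (1/(1.2·√(2π)))·exp(−(2.5−3.5)²/(2·1.2²)) = 0.332452·exp(-0.34722) = 0.234927
  L_3 = (1/(0.3·√(2π)))·exp(−(2.5−4.1)²/(2·0.3²)) = 1.329808·exp(-14.22222) = 8.85434e-07
Prior × likelihood for each component:
  P(Z=1)·L_1 = 0.36 × 0.0126622 = 0.00455839
  P(Z=2)·L_2 = 0.05 × 0.234927 = 0.0117463
  P(Z=3)·L_3 = 0.59 × 8.85434e-07 = 5.22406e-07
Normaliser: 0.00455839 + 0.0117463 + 5.22406e-07 = 0.0163052
So the posterior for Class 2 is 0.0117463 / 0.0163052 ≈ 0.7204.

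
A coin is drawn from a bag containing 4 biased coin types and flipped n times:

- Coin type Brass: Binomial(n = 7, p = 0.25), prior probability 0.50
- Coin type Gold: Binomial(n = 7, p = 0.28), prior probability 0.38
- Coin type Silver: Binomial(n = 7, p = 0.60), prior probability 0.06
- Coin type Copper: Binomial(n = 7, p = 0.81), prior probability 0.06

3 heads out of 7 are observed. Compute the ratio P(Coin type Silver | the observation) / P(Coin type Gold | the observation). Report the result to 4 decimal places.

0.1480

The posterior odds equal the prior odds times the likelihood ratio: (P(Z=i)/P(Z=j))·(f_i(x)/f_j(x)).
Binomial probabilities:
  L_Brass = 0.173035
  L_Gold = 0.206477
  L_Silver = 0.193536
  L_Copper = 0.0242403
Posterior odds = (P(Z=Silver)·L_Silver) / (P(Z=Gold)·L_Gold) = (0.06·0.193536) / (0.38·0.206477) = 0.0116122 / 0.0784613 ≈ 0.1480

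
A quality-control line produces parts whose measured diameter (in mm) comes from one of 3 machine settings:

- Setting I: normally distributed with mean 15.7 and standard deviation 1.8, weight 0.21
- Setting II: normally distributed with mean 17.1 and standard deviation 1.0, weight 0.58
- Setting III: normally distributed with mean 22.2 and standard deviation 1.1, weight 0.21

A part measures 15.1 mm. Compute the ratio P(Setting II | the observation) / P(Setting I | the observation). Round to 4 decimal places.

Posterior odds = (π_i f_i(x)) / (π_j f_j(x)); the normalising sum cancels.
Normal densities:
  p_I = (1/(1.8·√(2π)))·exp(−(15.1−15.7)²/(2·1.8²)) = 0.221635·exp(-0.05556) = 0.209657
  p_II = (1/(1.0·√(2π)))·exp(−(15.1−17.1)²/(2·1.0²)) = 0.398942·exp(-2.00000) = 0.053991
  p_III = (1/(1.1·√(2π)))·exp(−(15.1−22.2)²/(2·1.1²)) = 0.362675·exp(-20.83058) = 3.25771e-10
Odds = (0.58/0.21) × (0.053991/0.209657) = 2.7619 × 0.25752 ≈ 0.7112

0.7112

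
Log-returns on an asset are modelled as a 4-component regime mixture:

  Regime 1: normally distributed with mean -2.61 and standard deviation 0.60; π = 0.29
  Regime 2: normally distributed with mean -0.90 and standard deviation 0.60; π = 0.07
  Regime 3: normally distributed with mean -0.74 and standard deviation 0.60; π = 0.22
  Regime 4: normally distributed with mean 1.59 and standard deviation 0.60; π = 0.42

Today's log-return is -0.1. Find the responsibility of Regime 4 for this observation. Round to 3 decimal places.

0.049

Apply Bayes' rule: the posterior for each component is proportional to its prior times its likelihood at x.
Evaluate each component's likelihood at the observed value:
  L_1 = (1/(0.60·√(2π)))·exp(−(-0.1−-2.61)²/(2·0.60²)) = 0.664904·exp(-8.75014) = 0.000105347
  L_2 = (1/(0.60·√(2π)))·exp(−(-0.1−-0.90)²/(2·0.60²)) = 0.664904·exp(-0.88889) = 0.27335
  L_3 = (1/(0.60·√(2π)))·exp(−(-0.1−-0.74)²/(2·0.60²)) = 0.664904·exp(-0.56889) = 0.376438
  L_4 = (1/(0.60·√(2π)))·exp(−(-0.1−1.59)²/(2·0.60²)) = 0.664904·exp(-3.96681) = 0.0125892
Unnormalised posteriors:
  π_1·L_1 = 0.29 × 0.000105347 = 3.05506e-05
  π_2·L_2 = 0.07 × 0.27335 = 0.0191345
  π_3·L_3 = 0.22 × 0.376438 = 0.0828164
  π_4·L_4 = 0.42 × 0.0125892 = 0.00528745
Marginal: 3.05506e-05 + 0.0191345 + 0.0828164 + 0.00528745 = 0.107269
P(Regime 4 | data) ≈ 0.049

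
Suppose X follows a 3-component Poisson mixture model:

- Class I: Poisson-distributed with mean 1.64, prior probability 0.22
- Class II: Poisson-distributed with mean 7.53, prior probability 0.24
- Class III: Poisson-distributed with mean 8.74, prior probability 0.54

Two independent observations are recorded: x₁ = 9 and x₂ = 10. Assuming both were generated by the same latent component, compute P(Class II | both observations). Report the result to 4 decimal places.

0.2275

Posterior ∝ prior × likelihood, so P(k | x) ∝ w_k f_k(x); normalise over all components.
Since both observations come from the same component, the likelihood for component k is f_k(x₁)·f_k(x₂).
  L_I = [e^(−1.64)·1.64^9/9! = 4.58763e-05] × [7.52372e-06] = 3.45161e-10
  L_II = [e^(−7.53)·7.53^9/9! = 0.115121] × [0.0866861] = 0.00997938
  L_III = [e^(−8.74)·8.74^9/9! = 0.131252] × [0.114714] = 0.0150565
Unnormalised posteriors:
  w_I·L_I = 0.22 × 3.45161e-10 = 7.59353e-11
  w_II·L_II = 0.24 × 0.00997938 = 0.00239505
  w_III·L_III = 0.54 × 0.0150565 = 0.0081305
Evidence: 7.59353e-11 + 0.00239505 + 0.0081305 = 0.0105256
P(Class II | data) ≈ 0.2275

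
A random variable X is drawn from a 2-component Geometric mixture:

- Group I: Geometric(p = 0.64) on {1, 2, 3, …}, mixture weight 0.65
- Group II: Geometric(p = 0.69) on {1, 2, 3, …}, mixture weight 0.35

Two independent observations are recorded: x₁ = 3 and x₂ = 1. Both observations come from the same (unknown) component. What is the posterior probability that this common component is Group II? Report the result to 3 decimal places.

0.317

P(component k | x) = π_k·f_k(x) / marginal(x), where marginal(x) = Σ_j π_j·f_j(x).
Since both observations come from the same component, the likelihood for component k is f_k(x₁)·f_k(x₂).
  p_I = [0.082944] × [0.64] = 0.0530842
  p_II = [0.066309] × [0.69] = 0.0457532
Multiply by the mixture weights:
  π_I·p_I = 0.65 × 0.0530842 = 0.0345047
  π_II·p_II = 0.35 × 0.0457532 = 0.0160136
Evidence: 0.0345047 + 0.0160136 = 0.0505183
P(Group II | x₁,x₂) = 0.0160136 / 0.0505183 ≈ 0.317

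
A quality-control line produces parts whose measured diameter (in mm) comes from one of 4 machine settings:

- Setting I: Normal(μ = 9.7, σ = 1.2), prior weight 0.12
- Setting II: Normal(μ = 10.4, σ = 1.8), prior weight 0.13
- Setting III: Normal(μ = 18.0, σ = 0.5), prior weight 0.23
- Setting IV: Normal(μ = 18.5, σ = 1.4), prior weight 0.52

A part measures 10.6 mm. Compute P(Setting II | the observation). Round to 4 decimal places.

Apply Bayes' rule: the posterior for each component is proportional to its prior times its likelihood at x.
Component likelihoods at x = 10.6 mm:
  L_I = 0.250948
  L_II = 0.220271
  L_III = 2.17775e-48
  L_IV = 3.47068e-08
Multiply by the mixture weights:
  π_I·L_I = 0.12 × 0.250948 = 0.0301137
  π_II·L_II = 0.13 × 0.220271 = 0.0286352
  π_III·L_III = 0.23 × 2.17775e-48 = 5.00883e-49
  π_IV·L_IV = 0.52 × 3.47068e-08 = 1.80476e-08
Marginal: 0.0301137 + 0.0286352 + 5.00883e-49 + 1.80476e-08 = 0.058749
P(Setting II | 10.6 mm) ≈ 0.4874

0.4874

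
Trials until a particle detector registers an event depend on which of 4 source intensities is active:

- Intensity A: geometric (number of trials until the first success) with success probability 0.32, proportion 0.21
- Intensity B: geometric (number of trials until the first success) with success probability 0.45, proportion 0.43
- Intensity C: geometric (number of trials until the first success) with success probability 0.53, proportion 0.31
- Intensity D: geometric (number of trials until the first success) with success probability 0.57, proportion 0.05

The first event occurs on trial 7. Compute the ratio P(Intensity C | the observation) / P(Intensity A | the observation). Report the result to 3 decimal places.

Since P(k|x) ∝ w_k f_k(x), the posterior odds are w_i f_i(x) / (w_j f_j(x)).
Geometric probabilities:
  f_A = 0.32·(1−0.32)^6 = 0.32·0.0988675 = 0.0316376
  f_B = 0.45·(1−0.45)^6 = 0.45·0.0276806 = 0.0124563
  f_C = 0.53·(1−0.53)^6 = 0.53·0.0107792 = 0.00571298
  f_D = 0.57·(1−0.57)^6 = 0.57·0.00632136 = 0.00360318
0.00177103 / 0.00664389 ≈ 0.267

0.267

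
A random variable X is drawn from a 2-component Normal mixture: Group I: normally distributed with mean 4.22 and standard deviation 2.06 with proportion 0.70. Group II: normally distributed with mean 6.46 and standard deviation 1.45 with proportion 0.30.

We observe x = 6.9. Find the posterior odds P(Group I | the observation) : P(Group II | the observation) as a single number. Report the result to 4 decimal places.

0.7378

Posterior odds = (w_i f_i(x)) / (w_j f_j(x)); the normalising sum cancels.
Normal densities:
  f_I = (1/(2.06·√(2π)))·exp(−(6.9−4.22)²/(2·2.06²)) = 0.193661·exp(-0.84626) = 0.0830837
  f_II = (1/(1.45·√(2π)))·exp(−(6.9−6.46)²/(2·1.45²)) = 0.275133·exp(-0.04604) = 0.262753
Odds = (0.70/0.30) × (0.0830837/0.262753) = 2.33333 × 0.316205 ≈ 0.7378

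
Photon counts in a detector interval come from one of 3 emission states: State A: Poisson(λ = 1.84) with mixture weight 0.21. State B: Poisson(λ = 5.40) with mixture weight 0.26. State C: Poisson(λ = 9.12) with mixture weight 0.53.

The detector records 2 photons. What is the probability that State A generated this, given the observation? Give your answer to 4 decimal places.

By Bayes' theorem, P(k | x) = π_k f_k(x) / Σ_j π_j f_j(x).
Evaluate each component's likelihood at the observed value:
  p_A = 0.268846
  p_B = 0.0658518
  p_C = 0.00455191
Weight by the priors:
  π_A·p_A = 0.21 × 0.268846 = 0.0564577
  π_B·p_B = 0.26 × 0.0658518 = 0.0171215
  π_C·p_C = 0.53 × 0.00455191 = 0.00241251
Marginal: 0.0564577 + 0.0171215 + 0.00241251 = 0.0759917
Responsibility of State A: 0.0564577 / 0.0759917 ≈ 0.7429

0.7429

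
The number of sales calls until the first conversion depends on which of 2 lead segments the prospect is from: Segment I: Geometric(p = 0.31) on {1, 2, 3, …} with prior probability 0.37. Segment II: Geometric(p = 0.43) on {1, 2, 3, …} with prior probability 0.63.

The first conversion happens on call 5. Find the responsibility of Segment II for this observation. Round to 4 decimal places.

By Bayes' theorem, P(k | x) = P(Z=k) f_k(x) / Σ_j P(Z=j) f_j(x).
Evaluate each component's likelihood at the observed value:
  L_I = 0.31·(1−0.31)^4 = 0.31·0.226671 = 0.0702681
  L_II = 0.43·(1−0.43)^4 = 0.43·0.10556 = 0.0453908
Weight by the priors:
  P(Z=I)·L_I = 0.37 × 0.0702681 = 0.0259992
  P(Z=II)·L_II = 0.63 × 0.0453908 = 0.0285962
Marginal: 0.0259992 + 0.0285962 = 0.0545954
So the posterior for Segment II is 0.0285962 / 0.0545954 ≈ 0.5238.

0.5238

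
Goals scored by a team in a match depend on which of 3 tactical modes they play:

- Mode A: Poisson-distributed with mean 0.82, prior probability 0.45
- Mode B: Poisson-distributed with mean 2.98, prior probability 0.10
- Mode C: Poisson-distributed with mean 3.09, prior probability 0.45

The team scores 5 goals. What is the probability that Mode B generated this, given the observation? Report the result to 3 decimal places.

0.170

Apply Bayes' rule: the posterior for each component is proportional to its prior times its likelihood at x.
Component likelihoods at x = 5 goals:
  L_A = 0.00136071
  L_B = 0.0994724
  L_C = 0.106817
Weight by the priors:
  π_A·L_A = 0.45 × 0.00136071 = 0.000612321
  π_B·L_B = 0.10 × 0.0994724 = 0.00994724
  π_C·L_C = 0.45 × 0.106817 = 0.0480677
Denominator: 0.000612321 + 0.00994724 + 0.0480677 = 0.0586273
So the posterior for Mode B is 0.00994724 / 0.0586273 ≈ 0.170.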